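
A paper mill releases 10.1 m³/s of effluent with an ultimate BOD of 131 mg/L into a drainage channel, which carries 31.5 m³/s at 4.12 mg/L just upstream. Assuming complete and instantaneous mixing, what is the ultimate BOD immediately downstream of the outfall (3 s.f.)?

Flow-weighted mixing: C = (Q_r C_r + Q_w C_w)/(Q_r + Q_w)
= (31.5×4.12 + 10.1×131)/(31.5 + 10.1) = 1453/41.60 = 34.92 mg/L.

34.9 mg/L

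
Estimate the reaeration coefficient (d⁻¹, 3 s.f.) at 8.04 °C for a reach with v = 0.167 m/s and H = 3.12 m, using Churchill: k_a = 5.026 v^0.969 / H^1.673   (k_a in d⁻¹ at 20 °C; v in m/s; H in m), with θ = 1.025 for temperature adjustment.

k_a(20) = 5.026 × 0.167^0.969 / 3.12^1.673 = 5.026 × 0.1765 / 6.710 = 0.1322 d⁻¹.
k_a(8.04) = 0.1322 × 1.025^(8.04−20) = 0.1322 × 0.7443 = 0.09841 d⁻¹.

k_a ≈ 0.0984 d⁻¹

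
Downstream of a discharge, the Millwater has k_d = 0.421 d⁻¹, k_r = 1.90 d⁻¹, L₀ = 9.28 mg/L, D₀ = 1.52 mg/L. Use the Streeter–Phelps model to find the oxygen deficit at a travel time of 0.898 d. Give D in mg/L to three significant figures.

k_d L₀/(k_r−k_d) = 0.421×9.28/(1.90−0.421) = 3.907/1.479 = 2.642 mg/L.
e^(−k_d t) = e^(−0.421×0.8980) = 0.6852; e^(−k_r t) = e^(−1.90×0.8980) = 0.1816.
D = 2.642 × (0.6852 − 0.1816) + 1.52 × 0.1816 = 1.330 + 0.2760 = 1.606 mg/L.

D ≈ 1.61 mg/L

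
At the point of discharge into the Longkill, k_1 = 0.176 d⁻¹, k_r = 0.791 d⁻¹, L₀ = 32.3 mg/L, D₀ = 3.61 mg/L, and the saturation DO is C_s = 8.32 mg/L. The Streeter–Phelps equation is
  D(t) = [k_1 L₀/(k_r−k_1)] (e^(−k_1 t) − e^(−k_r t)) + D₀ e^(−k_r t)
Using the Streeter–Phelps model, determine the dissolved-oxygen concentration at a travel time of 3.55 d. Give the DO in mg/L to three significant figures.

DO ≈ 3.71 mg/L

k_1 L₀/(k_r−k_1) = 0.176×32.3/(0.791−0.176) = 5.685/0.6150 = 9.244 mg/L.
e^(−k_1 t) = e^(−0.176×3.550) = 0.5354; e^(−k_r t) = e^(−0.791×3.550) = 0.06032.
D = 9.244 × (0.5354 − 0.06032) + 3.61 × 0.06032 = 4.391 + 0.2178 = 4.609 mg/L.
DO = C_s − D = 8.32 − 4.609 = 3.711 mg/L.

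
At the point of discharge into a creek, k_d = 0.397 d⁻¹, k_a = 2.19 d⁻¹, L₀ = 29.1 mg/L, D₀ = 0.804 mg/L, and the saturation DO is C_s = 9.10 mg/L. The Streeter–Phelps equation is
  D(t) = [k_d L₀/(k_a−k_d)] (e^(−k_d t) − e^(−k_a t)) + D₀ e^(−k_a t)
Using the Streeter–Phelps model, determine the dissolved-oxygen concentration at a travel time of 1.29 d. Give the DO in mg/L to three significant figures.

DO ≈ 5.57 mg/L

k_d L₀/(k_a−k_d) = 0.397×29.1/(2.19−0.397) = 11.55/1.793 = 6.443 mg/L.
e^(−k_d t) = e^(−0.397×1.290) = 0.5992; e^(−k_a t) = e^(−2.19×1.290) = 0.05930.
D = 6.443 × (0.5992 − 0.05930) + 0.804 × 0.05930 = 3.479 + 0.04768 = 3.526 mg/L.
DO = C_s − D = 9.10 − 3.526 = 5.574 mg/L.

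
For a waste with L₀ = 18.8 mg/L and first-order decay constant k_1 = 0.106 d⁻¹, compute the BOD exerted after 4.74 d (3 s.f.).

y ≈ 7.43 mg/L

y_t = L₀(1 − e^(−k_1 t)) = 18.8 × (1 − e^(−0.106×4.74))
= 18.8 × (1 − 0.6051) = 18.8 × 0.3949 = 7.425 mg/L.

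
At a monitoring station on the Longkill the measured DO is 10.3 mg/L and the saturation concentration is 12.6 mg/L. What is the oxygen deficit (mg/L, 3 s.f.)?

D = C_s − C = 12.6 − 10.3 = 2.30 mg/L.

D ≈ 2.30 mg/L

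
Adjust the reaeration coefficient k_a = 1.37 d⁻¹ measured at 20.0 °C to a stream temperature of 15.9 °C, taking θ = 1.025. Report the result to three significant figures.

k_a(T₂) = k_a(T₁) · θ^(T₂−T₁) = 1.37 × 1.025^(15.9−20.0)
= 1.37 × 1.025^-4.10 = 1.37 × 0.9037 = 1.238 d⁻¹.

k_a ≈ 1.24 d⁻¹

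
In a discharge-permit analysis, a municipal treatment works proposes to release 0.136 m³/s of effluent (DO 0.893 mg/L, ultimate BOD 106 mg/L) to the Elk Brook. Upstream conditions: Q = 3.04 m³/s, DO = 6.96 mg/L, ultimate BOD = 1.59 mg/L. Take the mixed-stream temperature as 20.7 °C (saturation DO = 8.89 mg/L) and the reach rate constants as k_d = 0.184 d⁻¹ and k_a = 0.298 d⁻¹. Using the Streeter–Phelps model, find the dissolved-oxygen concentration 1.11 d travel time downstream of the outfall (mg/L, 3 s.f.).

Mixed DO = (3.04×6.96 + 0.136×0.893)/(3.04+0.136) = 21.28/3.176 = 6.700 mg/L.
Mixed L₀ = (3.04×1.59 + 0.136×106)/(3.176) = 19.25/3.176 = 6.061 mg/L.
Initial deficit D₀ = C_s − DO₀ = 8.89 − 6.700 = 2.190 mg/L.
D(1.11) = [0.184×6.061/(0.298−0.184)](e^(−0.184×1.11) − e^(−0.298×1.11)) + 2.190 e^(−0.298×1.11)
= 9.783 × (0.8153 − 0.7184) + 2.190 × 0.7184 = 2.521 mg/L.
DO = 8.89 − 2.521 = 6.369 mg/L.

DO ≈ 6.37 mg/L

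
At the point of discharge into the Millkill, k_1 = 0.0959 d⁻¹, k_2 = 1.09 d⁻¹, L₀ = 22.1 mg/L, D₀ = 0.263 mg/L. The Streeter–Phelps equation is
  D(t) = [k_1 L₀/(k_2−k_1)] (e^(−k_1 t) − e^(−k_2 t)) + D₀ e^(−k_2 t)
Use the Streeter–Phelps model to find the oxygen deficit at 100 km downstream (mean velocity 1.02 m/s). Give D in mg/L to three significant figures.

D ≈ 1.37 mg/L

Travel time t = x/v = 100 km / (1.02 m/s) = 100000 m / 1.02 m/s = 98040 s = 1.135 d.
k_1 L₀/(k_2−k_1) = 0.0959×22.1/(1.09−0.0959) = 2.119/0.9941 = 2.132 mg/L.
e^(−k_1 t) = e^(−0.0959×1.135) = 0.8969; e^(−k_2 t) = e^(−1.09×1.135) = 0.2903.
D = 2.132 × (0.8969 − 0.2903) + 0.263 × 0.2903 = 1.293 + 0.07635 = 1.370 mg/L.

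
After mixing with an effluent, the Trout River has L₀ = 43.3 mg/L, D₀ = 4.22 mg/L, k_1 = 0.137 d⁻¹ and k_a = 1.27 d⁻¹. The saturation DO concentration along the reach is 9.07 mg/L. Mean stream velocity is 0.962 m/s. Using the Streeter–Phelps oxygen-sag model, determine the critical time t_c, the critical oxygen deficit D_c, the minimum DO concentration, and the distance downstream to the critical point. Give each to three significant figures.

t_c ≈ 0.518 d; D_c ≈ 4.35 mg/L; min DO ≈ 4.72 mg/L; x_c ≈ 43.1 km

At the critical point dD/dt = 0, so k_1 L₀ e^(−k_1 t) = k_a D. Substituting D(t) from the Streeter–Phelps equation and solving for t gives
t_c = ln[(k_a/k_1)(1 − D₀(k_a−k_1)/(k_1 L₀))] / (k_a−k_1).
Here k_a−k_1 = 1.133 d⁻¹ and 1 − D₀(k_a−k_1)/(k_1 L₀) = 1 − 4.22×1.133/(0.137×43.3) = 0.1940, so
t_c = ln(9.270 × 0.1940) / 1.133 = 0.5869 / 1.133 = 0.5180 d.
L(t_c) = L₀ e^(−k_1 t_c) = 43.3 × 0.9315 = 40.33 mg/L, and at the critical point k_a D_c = k_1 L, so D_c = (0.137/1.27) × 40.33 = 4.351 mg/L.
Minimum DO = C_s − D_c = 9.07 − 4.351 = 4.719 mg/L.
x_c = v t_c = 0.962 m/s × 0.5180 d × 86400 s/d = 43060 m ≈ 43.1 km.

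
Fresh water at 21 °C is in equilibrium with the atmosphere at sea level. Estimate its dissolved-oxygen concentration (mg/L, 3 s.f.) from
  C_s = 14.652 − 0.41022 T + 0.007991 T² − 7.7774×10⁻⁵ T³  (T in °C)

C_s = 14.652 − 0.41022×21 + 0.007991×21² − 7.7774×10⁻⁵×21³ = 8.841 mg/L.

C_s ≈ 8.84 mg/L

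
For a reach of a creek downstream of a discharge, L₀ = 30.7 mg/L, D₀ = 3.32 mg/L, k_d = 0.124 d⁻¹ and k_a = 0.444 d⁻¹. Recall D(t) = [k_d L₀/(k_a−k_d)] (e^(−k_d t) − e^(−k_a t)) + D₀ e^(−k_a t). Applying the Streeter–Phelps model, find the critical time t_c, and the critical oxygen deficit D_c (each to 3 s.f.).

At the critical point dD/dt = 0, so k_d L₀ e^(−k_d t) = k_a D. Substituting D(t) from the Streeter–Phelps equation and solving for t gives
t_c = ln[(k_a/k_d)(1 − D₀(k_a−k_d)/(k_d L₀))] / (k_a−k_d).
Here k_a−k_d = 0.3200 d⁻¹ and 1 − D₀(k_a−k_d)/(k_d L₀) = 1 − 3.32×0.3200/(0.124×30.7) = 0.7209, so
t_c = ln(3.581 × 0.7209) / 0.3200 = 0.9483 / 0.3200 = 2.963 d.
D_c = (k_d/k_a) L₀ e^(−k_d t_c) = (0.124/0.444) × 30.7 × e^(−0.124×2.963) = 0.2793 × 30.7 × 0.6925 = 5.937 mg/L.

t_c ≈ 2.96 d; D_c ≈ 5.94 mg/L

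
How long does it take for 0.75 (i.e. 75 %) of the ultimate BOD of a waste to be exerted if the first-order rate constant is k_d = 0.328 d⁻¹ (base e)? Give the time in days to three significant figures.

y/L₀ = 1 − e^(−k_d t) = 0.75 ⇒ e^(−k_d t) = 0.250
t = −ln(0.250) / 0.328 = 1.386 / 0.328 = 4.227 d.

t ≈ 4.23 d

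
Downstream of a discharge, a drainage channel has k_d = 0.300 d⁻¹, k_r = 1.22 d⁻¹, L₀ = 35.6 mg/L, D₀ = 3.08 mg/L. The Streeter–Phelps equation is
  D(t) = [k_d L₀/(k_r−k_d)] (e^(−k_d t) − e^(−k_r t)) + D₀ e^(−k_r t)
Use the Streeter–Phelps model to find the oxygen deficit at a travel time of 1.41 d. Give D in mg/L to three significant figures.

D ≈ 6.08 mg/L

k_d L₀/(k_r−k_d) = 0.300×35.6/(1.22−0.300) = 10.68/0.9200 = 11.61 mg/L.
e^(−k_d t) = e^(−0.300×1.410) = 0.6551; e^(−k_r t) = e^(−1.22×1.410) = 0.1790.
D = 11.61 × (0.6551 − 0.1790) + 3.08 × 0.1790 = 5.526 + 0.5514 = 6.078 mg/L.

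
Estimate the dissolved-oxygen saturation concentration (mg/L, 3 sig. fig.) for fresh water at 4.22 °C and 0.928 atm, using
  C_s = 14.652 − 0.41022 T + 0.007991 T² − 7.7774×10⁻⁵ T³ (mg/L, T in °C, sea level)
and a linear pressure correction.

C_s ≈ 12.1 mg/L

At sea level: C_s = 14.652 − 0.41022×4.22 + 0.007991×4.22² − 7.7774×10⁻⁵×4.22³ = 13.06 mg/L.
Pressure correction: C_s' = 13.06 × 0.928 = 12.12 mg/L.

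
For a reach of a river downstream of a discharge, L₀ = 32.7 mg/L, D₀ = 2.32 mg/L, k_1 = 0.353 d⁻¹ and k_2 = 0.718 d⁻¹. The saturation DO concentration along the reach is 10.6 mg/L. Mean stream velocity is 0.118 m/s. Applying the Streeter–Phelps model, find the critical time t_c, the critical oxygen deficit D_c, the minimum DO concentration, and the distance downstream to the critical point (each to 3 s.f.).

t_c ≈ 1.74 d; D_c ≈ 8.71 mg/L; min DO ≈ 1.89 mg/L; x_c ≈ 17.7 km

With k_2/k_1 = 2.034 and 1 − D₀(k_2−k_1)/(k_1 L₀) = 0.9266,
t_c = ln(2.034 × 0.9266) / (0.718 − 0.353) = ln(1.885) / 0.3650 = 0.6338/0.3650 = 1.736 d.
L(t_c) = L₀ e^(−k_1 t_c) = 32.7 × 0.5417 = 17.71 mg/L, and at the critical point k_2 D_c = k_1 L, so D_c = (0.353/0.718) × 17.71 = 8.709 mg/L.
Minimum DO = C_s − D_c = 10.6 − 8.709 = 1.891 mg/L.
x_c = v t_c = 0.118 m/s × 1.736 d × 86400 s/d = 17700 m ≈ 17.7 km.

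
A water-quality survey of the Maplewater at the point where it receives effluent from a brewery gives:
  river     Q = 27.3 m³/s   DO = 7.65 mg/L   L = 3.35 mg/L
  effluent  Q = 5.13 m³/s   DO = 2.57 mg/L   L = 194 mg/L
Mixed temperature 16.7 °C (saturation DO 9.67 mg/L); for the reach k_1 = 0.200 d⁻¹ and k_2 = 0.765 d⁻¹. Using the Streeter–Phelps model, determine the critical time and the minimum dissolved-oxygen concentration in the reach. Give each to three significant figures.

Mixed DO = (27.3×7.65 + 5.13×2.57)/(27.3+5.13) = 222.0/32.43 = 6.846 mg/L.
Mixed L₀ = (27.3×3.35 + 5.13×194)/(32.43) = 1087/32.43 = 33.51 mg/L.
Initial deficit D₀ = C_s − DO₀ = 9.67 − 6.846 = 2.824 mg/L.
t_c = (1/0.5650) ln[(0.765/0.200)(1 − 2.824×0.5650/(0.200×33.51))] = 1.770 × ln(2.914) = 1.893 d.
D_c = (0.200/0.765) × 33.51 × e^(−0.200×1.893) = 0.2614 × 33.51 × 0.6848 = 5.999 mg/L.
Minimum DO = 9.67 − 5.999 = 3.671 mg/L.

t_c ≈ 1.89 d; minimum DO ≈ 3.67 mg/L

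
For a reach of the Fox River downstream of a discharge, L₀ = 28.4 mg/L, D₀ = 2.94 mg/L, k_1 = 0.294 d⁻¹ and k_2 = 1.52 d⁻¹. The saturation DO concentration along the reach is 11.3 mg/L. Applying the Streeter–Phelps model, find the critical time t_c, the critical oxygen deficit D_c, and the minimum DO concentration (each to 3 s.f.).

t_c ≈ 0.879 d; D_c ≈ 4.24 mg/L; min DO ≈ 7.06 mg/L

With k_2/k_1 = 5.170 and 1 − D₀(k_2−k_1)/(k_1 L₀) = 0.5683,
t_c = ln(5.170 × 0.5683) / (1.52 − 0.294) = ln(2.938) / 1.226 = 1.078/1.226 = 0.8791 d.
D_c = (k_1/k_2) L₀ e^(−k_1 t_c) = (0.294/1.52) × 28.4 × e^(−0.294×0.8791) = 0.1934 × 28.4 × 0.7722 = 4.242 mg/L.
Minimum DO = C_s − D_c = 11.3 − 4.242 = 7.058 mg/L.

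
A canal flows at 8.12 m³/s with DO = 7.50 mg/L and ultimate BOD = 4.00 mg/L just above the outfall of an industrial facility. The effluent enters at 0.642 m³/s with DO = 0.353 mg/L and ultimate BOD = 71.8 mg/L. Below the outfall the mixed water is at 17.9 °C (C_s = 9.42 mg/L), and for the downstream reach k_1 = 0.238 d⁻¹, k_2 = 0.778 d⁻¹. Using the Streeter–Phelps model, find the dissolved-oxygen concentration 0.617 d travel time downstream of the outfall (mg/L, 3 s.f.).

DO ≈ 6.94 mg/L

Mixed DO = (8.12×7.50 + 0.642×0.353)/(8.12+0.642) = 61.13/8.762 = 6.976 mg/L.
Mixed L₀ = (8.12×4.00 + 0.642×71.8)/(8.762) = 78.58/8.762 = 8.968 mg/L.
Initial deficit D₀ = C_s − DO₀ = 9.42 − 6.976 = 2.444 mg/L.
D(0.617) = [0.238×8.968/(0.778−0.238)](e^(−0.238×0.617) − e^(−0.778×0.617)) + 2.444 e^(−0.778×0.617)
= 3.952 × (0.8634 − 0.6188) + 2.444 × 0.6188 = 2.479 mg/L.
DO = 9.42 − 2.479 = 6.941 mg/L.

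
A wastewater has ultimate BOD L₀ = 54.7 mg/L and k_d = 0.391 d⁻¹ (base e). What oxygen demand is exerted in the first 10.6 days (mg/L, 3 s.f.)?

y_t = L₀(1 − e^(−k_d t)) = 54.7 × (1 − e^(−0.391×10.6))
= 54.7 × (1 − 0.01585) = 54.7 × 0.9842 = 53.83 mg/L.

y ≈ 53.8 mg/L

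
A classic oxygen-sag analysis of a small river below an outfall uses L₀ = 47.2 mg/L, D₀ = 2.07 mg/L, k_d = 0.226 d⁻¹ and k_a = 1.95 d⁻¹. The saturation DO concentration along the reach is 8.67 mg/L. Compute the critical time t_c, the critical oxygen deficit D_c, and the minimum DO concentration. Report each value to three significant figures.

t_c ≈ 1.01 d; D_c ≈ 4.35 mg/L; min DO ≈ 4.32 mg/L

t_c = [1/(k_a−k_d)] ln[(k_a/k_d)(1 − D₀(k_a−k_d)/(k_d L₀))]
= [1/(1.95−0.226)] ln[(1.95/0.226)(1 − 2.07×1.724/(0.226×47.2))]
= (1/1.724) ln[8.628 × 0.6655] = 0.5800 × ln(5.742) = 0.5800 × 1.748 = 1.014 d.
L(t_c) = L₀ e^(−k_d t_c) = 47.2 × 0.7952 = 37.54 mg/L, and at the critical point k_a D_c = k_d L, so D_c = (0.226/1.95) × 37.54 = 4.350 mg/L.
Minimum DO = C_s − D_c = 8.67 − 4.350 = 4.320 mg/L.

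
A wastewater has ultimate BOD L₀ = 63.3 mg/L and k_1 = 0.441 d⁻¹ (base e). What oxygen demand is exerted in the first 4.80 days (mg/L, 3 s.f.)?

y ≈ 55.7 mg/L

y_t = L₀(1 − e^(−k_1 t)) = 63.3 × (1 − e^(−0.441×4.80))
= 63.3 × (1 − 0.1204) = 63.3 × 0.8796 = 55.68 mg/L.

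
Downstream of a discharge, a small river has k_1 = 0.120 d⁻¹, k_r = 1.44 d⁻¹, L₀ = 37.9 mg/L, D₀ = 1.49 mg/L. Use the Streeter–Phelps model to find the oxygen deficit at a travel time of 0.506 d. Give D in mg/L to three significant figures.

k_1 L₀/(k_r−k_1) = 0.120×37.9/(1.44−0.120) = 4.548/1.320 = 3.445 mg/L.
e^(−k_1 t) = e^(−0.120×0.5060) = 0.9411; e^(−k_r t) = e^(−1.44×0.5060) = 0.4826.
D = 3.445 × (0.9411 − 0.4826) + 1.49 × 0.4826 = 1.580 + 0.7190 = 2.299 mg/L.

D ≈ 2.30 mg/L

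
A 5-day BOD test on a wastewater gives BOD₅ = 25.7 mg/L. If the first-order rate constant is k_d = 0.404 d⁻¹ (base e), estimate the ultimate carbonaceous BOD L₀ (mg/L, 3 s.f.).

L₀ ≈ 29.6 mg/L

BOD₅ = L₀(1 − e^(−5k_d)) ⇒ L₀ = BOD₅ / (1 − e^(−5×0.404))
= 25.7 / (1 − 0.1327) = 25.7 / 0.8673 = 29.63 mg/L.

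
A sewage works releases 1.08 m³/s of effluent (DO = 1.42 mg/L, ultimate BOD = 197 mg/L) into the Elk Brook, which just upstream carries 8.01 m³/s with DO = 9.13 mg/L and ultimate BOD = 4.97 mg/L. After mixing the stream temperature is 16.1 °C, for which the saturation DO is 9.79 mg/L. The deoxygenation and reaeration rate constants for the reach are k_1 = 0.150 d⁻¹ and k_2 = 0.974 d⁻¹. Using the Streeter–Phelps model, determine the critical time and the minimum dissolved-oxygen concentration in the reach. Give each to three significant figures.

t_c ≈ 1.82 d; minimum DO ≈ 6.53 mg/L

Mixed DO = (8.01×9.13 + 1.08×1.42)/(8.01+1.08) = 74.66/9.090 = 8.214 mg/L.
Mixed L₀ = (8.01×4.97 + 1.08×197)/(9.090) = 252.6/9.090 = 27.79 mg/L.
Initial deficit D₀ = C_s − DO₀ = 9.79 − 8.214 = 1.576 mg/L.
t_c = (1/0.8240) ln[(0.974/0.150)(1 − 1.576×0.8240/(0.150×27.79))] = 1.214 × ln(4.470) = 1.817 d.
D_c = (0.150/0.974) × 27.79 × e^(−0.150×1.817) = 0.1540 × 27.79 × 0.7614 = 3.258 mg/L.
Minimum DO = 9.79 − 3.258 = 6.532 mg/L.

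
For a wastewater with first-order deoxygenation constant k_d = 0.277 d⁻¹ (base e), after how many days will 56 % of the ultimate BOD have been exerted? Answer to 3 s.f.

y/L₀ = 1 − e^(−k_d t) = 0.56 ⇒ e^(−k_d t) = 0.440
t = −ln(0.440) / 0.277 = 0.8210 / 0.277 = 2.964 d.

t ≈ 2.96 d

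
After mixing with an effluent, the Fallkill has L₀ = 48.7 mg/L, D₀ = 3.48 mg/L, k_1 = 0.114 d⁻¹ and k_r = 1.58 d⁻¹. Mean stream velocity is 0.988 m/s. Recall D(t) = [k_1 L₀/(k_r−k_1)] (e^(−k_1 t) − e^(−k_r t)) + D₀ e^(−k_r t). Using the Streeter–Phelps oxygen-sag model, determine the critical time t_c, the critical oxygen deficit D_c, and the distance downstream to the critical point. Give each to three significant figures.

t_c ≈ 0.0795 d; D_c ≈ 3.48 mg/L; x_c ≈ 6.79 km

At the critical point dD/dt = 0, so k_1 L₀ e^(−k_1 t) = k_r D. Substituting D(t) from the Streeter–Phelps equation and solving for t gives
t_c = ln[(k_r/k_1)(1 − D₀(k_r−k_1)/(k_1 L₀))] / (k_r−k_1).
Here k_r−k_1 = 1.466 d⁻¹ and 1 − D₀(k_r−k_1)/(k_1 L₀) = 1 − 3.48×1.466/(0.114×48.7) = 0.08108, so
t_c = ln(13.86 × 0.08108) / 1.466 = 0.1166 / 1.466 = 0.07955 d.
D_c = (k_1/k_r) L₀ e^(−k_1 t_c) = (0.114/1.58) × 48.7 × e^(−0.114×0.07955) = 0.07215 × 48.7 × 0.9910 = 3.482 mg/L.
x_c = v t_c = 0.988 m/s × 0.07955 d × 86400 s/d = 6791 m ≈ 6.79 km.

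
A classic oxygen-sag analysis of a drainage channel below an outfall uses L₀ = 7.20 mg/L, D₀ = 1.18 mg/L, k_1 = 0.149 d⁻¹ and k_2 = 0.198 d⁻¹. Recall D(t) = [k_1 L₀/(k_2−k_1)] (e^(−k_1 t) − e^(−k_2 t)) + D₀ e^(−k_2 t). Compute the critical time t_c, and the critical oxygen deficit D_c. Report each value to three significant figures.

t_c ≈ 4.67 d; D_c ≈ 2.70 mg/L

t_c = [1/(k_2−k_1)] ln[(k_2/k_1)(1 − D₀(k_2−k_1)/(k_1 L₀))]
= [1/(0.198−0.149)] ln[(0.198/0.149)(1 − 1.18×0.04900/(0.149×7.20))]
= (1/0.04900) ln[1.329 × 0.9461] = 20.41 × ln(1.257) = 20.41 × 0.2289 = 4.672 d.
D_c = (k_1/k_2) L₀ e^(−k_1 t_c) = (0.149/0.198) × 7.20 × e^(−0.149×4.672) = 0.7525 × 7.20 × 0.4985 = 2.701 mg/L.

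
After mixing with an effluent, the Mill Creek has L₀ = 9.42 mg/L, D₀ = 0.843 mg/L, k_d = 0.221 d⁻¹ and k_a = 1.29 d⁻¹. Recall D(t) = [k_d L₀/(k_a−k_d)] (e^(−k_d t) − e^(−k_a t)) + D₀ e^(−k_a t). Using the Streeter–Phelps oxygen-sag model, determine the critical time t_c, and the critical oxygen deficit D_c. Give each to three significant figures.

t_c = [1/(k_a−k_d)] ln[(k_a/k_d)(1 − D₀(k_a−k_d)/(k_d L₀))]
= [1/(1.29−0.221)] ln[(1.29/0.221)(1 − 0.843×1.069/(0.221×9.42))]
= (1/1.069) ln[5.837 × 0.5671] = 0.9355 × ln(3.310) = 0.9355 × 1.197 = 1.120 d.
L(t_c) = L₀ e^(−k_d t_c) = 9.42 × 0.7808 = 7.355 mg/L, and at the critical point k_a D_c = k_d L, so D_c = (0.221/1.29) × 7.355 = 1.260 mg/L.

t_c ≈ 1.12 d; D_c ≈ 1.26 mg/L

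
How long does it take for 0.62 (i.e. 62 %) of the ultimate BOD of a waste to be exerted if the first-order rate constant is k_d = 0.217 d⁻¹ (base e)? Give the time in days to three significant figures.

y/L₀ = 1 − e^(−k_d t) = 0.62 ⇒ e^(−k_d t) = 0.380
t = −ln(0.380) / 0.217 = 0.9676 / 0.217 = 4.459 d.

t ≈ 4.46 d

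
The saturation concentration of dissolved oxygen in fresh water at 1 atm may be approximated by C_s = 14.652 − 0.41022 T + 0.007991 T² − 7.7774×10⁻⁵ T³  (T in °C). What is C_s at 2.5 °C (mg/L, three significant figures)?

C_s ≈ 13.7 mg/L

C_s = 14.652 − 0.41022×2.5 + 0.007991×2.5² − 7.7774×10⁻⁵×2.5³ = 13.68 mg/L.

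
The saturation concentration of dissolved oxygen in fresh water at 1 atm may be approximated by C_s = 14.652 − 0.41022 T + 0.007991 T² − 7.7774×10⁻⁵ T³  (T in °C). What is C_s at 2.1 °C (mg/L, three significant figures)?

C_s ≈ 13.8 mg/L

C_s = 14.652 − 0.41022×2.1 + 0.007991×2.1² − 7.7774×10⁻⁵×2.1³ = 13.83 mg/L.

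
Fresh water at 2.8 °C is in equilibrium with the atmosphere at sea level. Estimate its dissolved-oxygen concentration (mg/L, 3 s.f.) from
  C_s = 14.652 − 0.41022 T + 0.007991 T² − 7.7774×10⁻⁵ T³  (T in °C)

C_s = 14.652 − 0.41022×2.8 + 0.007991×2.8² − 7.7774×10⁻⁵×2.8³ = 13.56 mg/L.

C_s ≈ 13.6 mg/L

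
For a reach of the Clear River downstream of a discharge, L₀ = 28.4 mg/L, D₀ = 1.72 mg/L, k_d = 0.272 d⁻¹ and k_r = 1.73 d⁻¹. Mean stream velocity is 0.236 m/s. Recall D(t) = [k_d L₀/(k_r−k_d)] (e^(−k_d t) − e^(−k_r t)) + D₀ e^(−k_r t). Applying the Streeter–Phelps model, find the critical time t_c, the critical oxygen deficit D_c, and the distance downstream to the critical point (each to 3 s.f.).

t_c ≈ 1.00 d; D_c ≈ 3.40 mg/L; x_c ≈ 20.4 km

At the critical point dD/dt = 0, so k_d L₀ e^(−k_d t) = k_r D. Substituting D(t) from the Streeter–Phelps equation and solving for t gives
t_c = ln[(k_r/k_d)(1 − D₀(k_r−k_d)/(k_d L₀))] / (k_r−k_d).
Here k_r−k_d = 1.458 d⁻¹ and 1 − D₀(k_r−k_d)/(k_d L₀) = 1 − 1.72×1.458/(0.272×28.4) = 0.6754, so
t_c = ln(6.360 × 0.6754) / 1.458 = 1.458 / 1.458 = 0.9997 d.
D_c = (k_d/k_r) L₀ e^(−k_d t_c) = (0.272/1.73) × 28.4 × e^(−0.272×0.9997) = 0.1572 × 28.4 × 0.7619 = 3.402 mg/L.
x_c = v t_c = 0.236 m/s × 0.9997 d × 86400 s/d = 20380 m ≈ 20.4 km.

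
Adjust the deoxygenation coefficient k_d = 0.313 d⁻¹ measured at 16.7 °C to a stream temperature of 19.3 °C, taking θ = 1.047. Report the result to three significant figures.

k_d ≈ 0.353 d⁻¹

k_d(T₂) = k_d(T₁) · θ^(T₂−T₁) = 0.313 × 1.047^(19.3−16.7)
= 0.313 × 1.047^2.60 = 0.313 × 1.127 = 0.3527 d⁻¹.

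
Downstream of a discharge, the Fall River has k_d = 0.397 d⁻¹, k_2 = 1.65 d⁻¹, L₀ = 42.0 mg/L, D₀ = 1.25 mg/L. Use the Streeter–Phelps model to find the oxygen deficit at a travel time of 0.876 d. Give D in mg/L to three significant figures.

D ≈ 6.56 mg/L

k_d L₀/(k_2−k_d) = 0.397×42.0/(1.65−0.397) = 16.67/1.253 = 13.31 mg/L.
e^(−k_d t) = e^(−0.397×0.8760) = 0.7063; e^(−k_2 t) = e^(−1.65×0.8760) = 0.2357.
D = 13.31 × (0.7063 − 0.2357) + 1.25 × 0.2357 = 6.263 + 0.2946 = 6.557 mg/L.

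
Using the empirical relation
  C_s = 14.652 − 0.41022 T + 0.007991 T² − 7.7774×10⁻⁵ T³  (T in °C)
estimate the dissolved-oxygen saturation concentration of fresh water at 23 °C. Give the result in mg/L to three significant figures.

C_s = 14.652 − 0.41022×23 + 0.007991×23² − 7.7774×10⁻⁵×23³ = 8.498 mg/L.

C_s ≈ 8.50 mg/L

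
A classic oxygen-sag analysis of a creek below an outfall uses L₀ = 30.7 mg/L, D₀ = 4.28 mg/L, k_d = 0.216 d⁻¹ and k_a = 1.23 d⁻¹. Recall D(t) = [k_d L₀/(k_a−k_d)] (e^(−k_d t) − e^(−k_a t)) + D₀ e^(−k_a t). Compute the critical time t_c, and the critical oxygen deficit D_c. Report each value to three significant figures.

At the critical point dD/dt = 0, so k_d L₀ e^(−k_d t) = k_a D. Substituting D(t) from the Streeter–Phelps equation and solving for t gives
t_c = ln[(k_a/k_d)(1 − D₀(k_a−k_d)/(k_d L₀))] / (k_a−k_d).
Here k_a−k_d = 1.014 d⁻¹ and 1 − D₀(k_a−k_d)/(k_d L₀) = 1 − 4.28×1.014/(0.216×30.7) = 0.3455, so
t_c = ln(5.694 × 0.3455) / 1.014 = 0.6768 / 1.014 = 0.6675 d.
D_c = (k_d/k_a) L₀ e^(−k_d t_c) = (0.216/1.23) × 30.7 × e^(−0.216×0.6675) = 0.1756 × 30.7 × 0.8657 = 4.667 mg/L.

t_c ≈ 0.667 d; D_c ≈ 4.67 mg/L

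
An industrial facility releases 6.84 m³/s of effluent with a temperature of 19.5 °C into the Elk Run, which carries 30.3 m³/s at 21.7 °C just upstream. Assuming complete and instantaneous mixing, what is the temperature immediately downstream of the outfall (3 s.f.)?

21.3 °C

Flow-weighted mixing: C = (Q_r C_r + Q_w C_w)/(Q_r + Q_w)
= (30.3×21.7 + 6.84×19.5)/(30.3 + 6.84) = 790.9/37.14 = 21.29 °C.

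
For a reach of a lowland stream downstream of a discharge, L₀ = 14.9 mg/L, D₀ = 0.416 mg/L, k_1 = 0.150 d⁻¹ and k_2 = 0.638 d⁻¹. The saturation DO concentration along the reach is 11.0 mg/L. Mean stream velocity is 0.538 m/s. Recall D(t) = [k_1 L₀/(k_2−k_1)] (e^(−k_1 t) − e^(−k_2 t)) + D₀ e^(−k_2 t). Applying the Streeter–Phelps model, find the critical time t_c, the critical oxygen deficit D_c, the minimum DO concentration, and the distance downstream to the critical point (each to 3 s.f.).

t_c ≈ 2.77 d; D_c ≈ 2.31 mg/L; min DO ≈ 8.69 mg/L; x_c ≈ 129 km

t_c = [1/(k_2−k_1)] ln[(k_2/k_1)(1 − D₀(k_2−k_1)/(k_1 L₀))]
= [1/(0.638−0.150)] ln[(0.638/0.150)(1 − 0.416×0.4880/(0.150×14.9))]
= (1/0.4880) ln[4.253 × 0.9092] = 2.049 × ln(3.867) = 2.049 × 1.352 = 2.771 d.
L(t_c) = L₀ e^(−k_1 t_c) = 14.9 × 0.6599 = 9.832 mg/L, and at the critical point k_2 D_c = k_1 L, so D_c = (0.150/0.638) × 9.832 = 2.312 mg/L.
Minimum DO = C_s − D_c = 11.0 − 2.312 = 8.688 mg/L.
x_c = v t_c = 0.538 m/s × 2.771 d × 86400 s/d = 128800 m ≈ 129 km.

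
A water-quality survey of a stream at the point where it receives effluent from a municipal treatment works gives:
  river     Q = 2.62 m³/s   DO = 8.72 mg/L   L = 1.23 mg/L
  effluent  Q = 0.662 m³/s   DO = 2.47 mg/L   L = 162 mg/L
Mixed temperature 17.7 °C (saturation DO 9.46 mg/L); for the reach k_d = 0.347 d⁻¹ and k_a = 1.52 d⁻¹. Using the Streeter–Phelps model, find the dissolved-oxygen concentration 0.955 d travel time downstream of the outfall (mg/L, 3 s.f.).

Mixed DO = (2.62×8.72 + 0.662×2.47)/(2.62+0.662) = 24.48/3.282 = 7.459 mg/L.
Mixed L₀ = (2.62×1.23 + 0.662×162)/(3.282) = 110.5/3.282 = 33.66 mg/L.
Initial deficit D₀ = C_s − DO₀ = 9.46 − 7.459 = 2.001 mg/L.
D(0.955) = [0.347×33.66/(1.52−0.347)](e^(−0.347×0.955) − e^(−1.52×0.955)) + 2.001 e^(−1.52×0.955)
= 9.957 × (0.7179 − 0.2342) + 2.001 × 0.2342 = 5.285 mg/L.
DO = 9.46 − 5.285 = 4.175 mg/L.

DO ≈ 4.17 mg/L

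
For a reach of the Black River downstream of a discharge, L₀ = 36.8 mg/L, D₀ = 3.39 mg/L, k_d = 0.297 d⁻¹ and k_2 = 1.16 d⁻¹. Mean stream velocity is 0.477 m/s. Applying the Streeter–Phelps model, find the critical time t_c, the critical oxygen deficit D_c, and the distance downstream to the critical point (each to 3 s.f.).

With k_2/k_d = 3.906 and 1 − D₀(k_2−k_d)/(k_d L₀) = 0.7323,
t_c = ln(3.906 × 0.7323) / (1.16 − 0.297) = ln(2.860) / 0.8630 = 1.051/0.8630 = 1.218 d.
L(t_c) = L₀ e^(−k_d t_c) = 36.8 × 0.6965 = 25.63 mg/L, and at the critical point k_2 D_c = k_d L, so D_c = (0.297/1.16) × 25.63 = 6.563 mg/L.
x_c = v t_c = 0.477 m/s × 1.218 d × 86400 s/d = 50190 m ≈ 50.2 km.

t_c ≈ 1.22 d; D_c ≈ 6.56 mg/L; x_c ≈ 50.2 km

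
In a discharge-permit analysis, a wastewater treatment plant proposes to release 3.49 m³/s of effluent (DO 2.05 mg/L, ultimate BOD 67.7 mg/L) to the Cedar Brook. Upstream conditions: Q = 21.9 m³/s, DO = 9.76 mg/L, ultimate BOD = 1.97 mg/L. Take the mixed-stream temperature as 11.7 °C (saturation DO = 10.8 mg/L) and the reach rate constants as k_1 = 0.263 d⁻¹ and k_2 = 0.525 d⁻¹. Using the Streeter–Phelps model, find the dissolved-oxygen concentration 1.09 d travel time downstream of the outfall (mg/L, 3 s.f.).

DO ≈ 7.55 mg/L

Mixed DO = (21.9×9.76 + 3.49×2.05)/(21.9+3.49) = 220.9/25.39 = 8.700 mg/L.
Mixed L₀ = (21.9×1.97 + 3.49×67.7)/(25.39) = 279.4/25.39 = 11.00 mg/L.
Initial deficit D₀ = C_s − DO₀ = 10.8 − 8.700 = 2.100 mg/L.
D(1.09) = [0.263×11.00/(0.525−0.263)](e^(−0.263×1.09) − e^(−0.525×1.09)) + 2.100 e^(−0.525×1.09)
= 11.05 × (0.7508 − 0.5643) + 2.100 × 0.5643 = 3.245 mg/L.
DO = 10.8 − 3.245 = 7.555 mg/L.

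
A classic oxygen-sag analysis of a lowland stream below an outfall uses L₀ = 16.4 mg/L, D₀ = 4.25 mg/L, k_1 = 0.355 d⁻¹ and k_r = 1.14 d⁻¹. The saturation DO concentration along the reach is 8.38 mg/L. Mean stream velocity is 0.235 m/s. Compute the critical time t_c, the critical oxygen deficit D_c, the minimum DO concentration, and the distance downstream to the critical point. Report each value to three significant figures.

t_c ≈ 0.402 d; D_c ≈ 4.43 mg/L; min DO ≈ 3.95 mg/L; x_c ≈ 8.16 km

With k_r/k_1 = 3.211 and 1 − D₀(k_r−k_1)/(k_1 L₀) = 0.4270,
t_c = ln(3.211 × 0.4270) / (1.14 − 0.355) = ln(1.371) / 0.7850 = 0.3156/0.7850 = 0.4020 d.
L(t_c) = L₀ e^(−k_1 t_c) = 16.4 × 0.8670 = 14.22 mg/L, and at the critical point k_r D_c = k_1 L, so D_c = (0.355/1.14) × 14.22 = 4.428 mg/L.
Minimum DO = C_s − D_c = 8.38 − 4.428 = 3.952 mg/L.
x_c = v t_c = 0.235 m/s × 0.4020 d × 86400 s/d = 8163 m ≈ 8.16 km.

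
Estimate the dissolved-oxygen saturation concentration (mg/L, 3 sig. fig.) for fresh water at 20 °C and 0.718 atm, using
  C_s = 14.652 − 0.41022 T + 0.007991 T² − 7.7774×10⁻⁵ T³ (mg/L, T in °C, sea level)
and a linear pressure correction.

C_s ≈ 6.48 mg/L

At sea level: C_s = 14.652 − 0.41022×20 + 0.007991×20² − 7.7774×10⁻⁵×20³ = 9.022 mg/L.
Pressure correction: C_s' = 9.022 × 0.718 = 6.478 mg/L.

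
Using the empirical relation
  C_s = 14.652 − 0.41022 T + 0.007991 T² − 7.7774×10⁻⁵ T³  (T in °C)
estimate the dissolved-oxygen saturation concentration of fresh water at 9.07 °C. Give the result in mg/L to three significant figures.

C_s = 14.652 − 0.41022×9.07 + 0.007991×9.07² − 7.7774×10⁻⁵×9.07³ = 11.53 mg/L.

C_s ≈ 11.5 mg/L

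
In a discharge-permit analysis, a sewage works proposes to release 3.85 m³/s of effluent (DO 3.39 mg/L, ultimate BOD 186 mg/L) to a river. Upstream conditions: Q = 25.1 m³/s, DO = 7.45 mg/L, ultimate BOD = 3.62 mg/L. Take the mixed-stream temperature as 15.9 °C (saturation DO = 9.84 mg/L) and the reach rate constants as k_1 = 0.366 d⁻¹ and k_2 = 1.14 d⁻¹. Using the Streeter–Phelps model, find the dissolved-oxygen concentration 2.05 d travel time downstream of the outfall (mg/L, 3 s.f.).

Mixed DO = (25.1×7.45 + 3.85×3.39)/(25.1+3.85) = 200.0/28.95 = 6.910 mg/L.
Mixed L₀ = (25.1×3.62 + 3.85×186)/(28.95) = 807.0/28.95 = 27.87 mg/L.
Initial deficit D₀ = C_s − DO₀ = 9.84 − 6.910 = 2.930 mg/L.
D(2.05) = [0.366×27.87/(1.14−0.366)](e^(−0.366×2.05) − e^(−1.14×2.05)) + 2.930 e^(−1.14×2.05)
= 13.18 × (0.4722 − 0.09662) + 2.930 × 0.09662 = 5.234 mg/L.
DO = 9.84 − 5.234 = 4.606 mg/L.

DO ≈ 4.61 mg/L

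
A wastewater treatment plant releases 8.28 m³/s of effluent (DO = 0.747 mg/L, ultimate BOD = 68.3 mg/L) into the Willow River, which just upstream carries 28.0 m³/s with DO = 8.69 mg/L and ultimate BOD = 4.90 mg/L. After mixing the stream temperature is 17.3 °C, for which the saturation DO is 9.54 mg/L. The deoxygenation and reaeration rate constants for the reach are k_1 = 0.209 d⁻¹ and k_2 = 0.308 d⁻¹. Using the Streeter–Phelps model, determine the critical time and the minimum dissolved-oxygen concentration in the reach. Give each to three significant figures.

t_c ≈ 3.24 d; minimum DO ≈ 2.86 mg/L

Mixed DO = (28.0×8.69 + 8.28×0.747)/(28.0+8.28) = 249.5/36.28 = 6.877 mg/L.
Mixed L₀ = (28.0×4.90 + 8.28×68.3)/(36.28) = 702.7/36.28 = 19.37 mg/L.
Initial deficit D₀ = C_s − DO₀ = 9.54 − 6.877 = 2.663 mg/L.
t_c = (1/0.09900) ln[(0.308/0.209)(1 − 2.663×0.09900/(0.209×19.37))] = 10.10 × ln(1.378) = 3.237 d.
D_c = (0.209/0.308) × 19.37 × e^(−0.209×3.237) = 0.6786 × 19.37 × 0.5084 = 6.682 mg/L.
Minimum DO = 9.54 − 6.682 = 2.858 mg/L.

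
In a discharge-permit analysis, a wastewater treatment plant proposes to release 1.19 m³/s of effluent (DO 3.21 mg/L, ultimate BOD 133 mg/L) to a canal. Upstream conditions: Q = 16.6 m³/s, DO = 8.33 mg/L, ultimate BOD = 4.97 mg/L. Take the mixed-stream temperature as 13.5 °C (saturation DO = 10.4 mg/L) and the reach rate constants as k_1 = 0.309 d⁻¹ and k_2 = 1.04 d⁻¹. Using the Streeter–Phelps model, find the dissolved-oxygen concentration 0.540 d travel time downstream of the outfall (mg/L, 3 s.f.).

Mixed DO = (16.6×8.33 + 1.19×3.21)/(16.6+1.19) = 142.1/17.79 = 7.988 mg/L.
Mixed L₀ = (16.6×4.97 + 1.19×133)/(17.79) = 240.8/17.79 = 13.53 mg/L.
Initial deficit D₀ = C_s − DO₀ = 10.4 − 7.988 = 2.412 mg/L.
D(0.540) = [0.309×13.53/(1.04−0.309)](e^(−0.309×0.540) − e^(−1.04×0.540)) + 2.412 e^(−1.04×0.540)
= 5.721 × (0.8463 − 0.5703) + 2.412 × 0.5703 = 2.955 mg/L.
DO = 10.4 − 2.955 = 7.445 mg/L.

DO ≈ 7.45 mg/L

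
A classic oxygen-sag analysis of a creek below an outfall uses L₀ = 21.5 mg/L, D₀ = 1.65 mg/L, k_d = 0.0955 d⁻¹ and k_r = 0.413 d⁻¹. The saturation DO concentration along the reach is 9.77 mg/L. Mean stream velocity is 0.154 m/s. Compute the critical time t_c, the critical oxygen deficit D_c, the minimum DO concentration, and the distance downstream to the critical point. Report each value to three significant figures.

t_c ≈ 3.68 d; D_c ≈ 3.50 mg/L; min DO ≈ 6.27 mg/L; x_c ≈ 49.0 km

At the critical point dD/dt = 0, so k_d L₀ e^(−k_d t) = k_r D. Substituting D(t) from the Streeter–Phelps equation and solving for t gives
t_c = ln[(k_r/k_d)(1 − D₀(k_r−k_d)/(k_d L₀))] / (k_r−k_d).
Here k_r−k_d = 0.3175 d⁻¹ and 1 − D₀(k_r−k_d)/(k_d L₀) = 1 − 1.65×0.3175/(0.0955×21.5) = 0.7449, so
t_c = ln(4.325 × 0.7449) / 0.3175 = 1.170 / 0.3175 = 3.684 d.
L(t_c) = L₀ e^(−k_d t_c) = 21.5 × 0.7034 = 15.12 mg/L, and at the critical point k_r D_c = k_d L, so D_c = (0.0955/0.413) × 15.12 = 3.497 mg/L.
Minimum DO = C_s − D_c = 9.77 − 3.497 = 6.273 mg/L.
x_c = v t_c = 0.154 m/s × 3.684 d × 86400 s/d = 49020 m ≈ 49.0 km.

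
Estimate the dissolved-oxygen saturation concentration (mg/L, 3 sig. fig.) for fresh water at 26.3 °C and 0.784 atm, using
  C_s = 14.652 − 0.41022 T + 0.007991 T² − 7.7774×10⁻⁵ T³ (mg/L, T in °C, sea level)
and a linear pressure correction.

At sea level: C_s = 14.652 − 0.41022×26.3 + 0.007991×26.3² − 7.7774×10⁻⁵×26.3³ = 7.976 mg/L.
Pressure correction: C_s' = 7.976 × 0.784 = 6.253 mg/L.

C_s ≈ 6.25 mg/L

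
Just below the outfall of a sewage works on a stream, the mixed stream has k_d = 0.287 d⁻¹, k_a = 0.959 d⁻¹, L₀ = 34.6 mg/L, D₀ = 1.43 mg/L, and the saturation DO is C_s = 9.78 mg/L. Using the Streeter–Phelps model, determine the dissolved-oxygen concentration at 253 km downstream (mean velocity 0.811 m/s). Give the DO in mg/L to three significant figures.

DO ≈ 4.96 mg/L

Travel time t = x/v = 253 km / (0.811 m/s) = 253000 m / 0.811 m/s = 312000 s = 3.611 d.
k_d L₀/(k_a−k_d) = 0.287×34.6/(0.959−0.287) = 9.930/0.6720 = 14.78 mg/L.
e^(−k_d t) = e^(−0.287×3.611) = 0.3548; e^(−k_a t) = e^(−0.959×3.611) = 0.03135.
D = 14.78 × (0.3548 − 0.03135) + 1.43 × 0.03135 = 4.779 + 0.04483 = 4.824 mg/L.
DO = C_s − D = 9.78 − 4.824 = 4.956 mg/L.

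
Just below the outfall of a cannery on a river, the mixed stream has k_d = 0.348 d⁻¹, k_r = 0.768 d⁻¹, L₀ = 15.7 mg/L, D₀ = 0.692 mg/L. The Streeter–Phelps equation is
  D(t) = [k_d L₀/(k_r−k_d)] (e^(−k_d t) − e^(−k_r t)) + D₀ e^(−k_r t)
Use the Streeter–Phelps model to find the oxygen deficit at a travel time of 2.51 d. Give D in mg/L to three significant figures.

D ≈ 3.64 mg/L

k_d L₀/(k_r−k_d) = 0.348×15.7/(0.768−0.348) = 5.464/0.4200 = 13.01 mg/L.
e^(−k_d t) = e^(−0.348×2.510) = 0.4175; e^(−k_r t) = e^(−0.768×2.510) = 0.1455.
D = 13.01 × (0.4175 − 0.1455) + 0.692 × 0.1455 = 3.538 + 0.1007 = 3.639 mg/L.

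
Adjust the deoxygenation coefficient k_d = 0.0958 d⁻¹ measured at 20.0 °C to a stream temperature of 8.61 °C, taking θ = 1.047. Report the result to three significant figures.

k_d(T₂) = k_d(T₁) · θ^(T₂−T₁) = 0.0958 × 1.047^(8.61−20.0)
= 0.0958 × 1.047^-11.4 = 0.0958 × 0.5927 = 0.05678 d⁻¹.

k_d ≈ 0.0568 d⁻¹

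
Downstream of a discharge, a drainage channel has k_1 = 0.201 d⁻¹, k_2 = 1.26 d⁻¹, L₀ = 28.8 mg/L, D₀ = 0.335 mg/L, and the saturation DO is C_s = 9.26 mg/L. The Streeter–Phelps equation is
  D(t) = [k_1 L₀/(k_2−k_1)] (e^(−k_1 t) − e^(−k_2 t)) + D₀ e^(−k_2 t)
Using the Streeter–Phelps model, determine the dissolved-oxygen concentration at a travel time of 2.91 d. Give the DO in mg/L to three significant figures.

k_1 L₀/(k_2−k_1) = 0.201×28.8/(1.26−0.201) = 5.789/1.059 = 5.466 mg/L.
e^(−k_1 t) = e^(−0.201×2.910) = 0.5572; e^(−k_2 t) = e^(−1.26×2.910) = 0.02556.
D = 5.466 × (0.5572 − 0.02556) + 0.335 × 0.02556 = 2.906 + 0.008564 = 2.914 mg/L.
DO = C_s − D = 9.26 − 2.914 = 6.346 mg/L.

DO ≈ 6.35 mg/L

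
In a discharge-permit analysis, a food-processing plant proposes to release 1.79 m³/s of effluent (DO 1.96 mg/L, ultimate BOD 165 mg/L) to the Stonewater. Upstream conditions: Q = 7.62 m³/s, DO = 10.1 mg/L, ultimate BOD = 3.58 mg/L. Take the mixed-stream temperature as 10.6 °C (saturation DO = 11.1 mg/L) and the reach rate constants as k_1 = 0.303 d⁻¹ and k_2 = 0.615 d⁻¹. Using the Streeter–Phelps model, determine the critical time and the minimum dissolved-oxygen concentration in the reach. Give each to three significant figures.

t_c ≈ 2.01 d; minimum DO ≈ 1.92 mg/L

Mixed DO = (7.62×10.1 + 1.79×1.96)/(7.62+1.79) = 80.47/9.410 = 8.552 mg/L.
Mixed L₀ = (7.62×3.58 + 1.79×165)/(9.410) = 322.6/9.410 = 34.29 mg/L.
Initial deficit D₀ = C_s − DO₀ = 11.1 − 8.552 = 2.548 mg/L.
t_c = (1/0.3120) ln[(0.615/0.303)(1 − 2.548×0.3120/(0.303×34.29))] = 3.205 × ln(1.874) = 2.014 d.
D_c = (0.303/0.615) × 34.29 × e^(−0.303×2.014) = 0.4927 × 34.29 × 0.5433 = 9.177 mg/L.
Minimum DO = 11.1 − 9.177 = 1.923 mg/L.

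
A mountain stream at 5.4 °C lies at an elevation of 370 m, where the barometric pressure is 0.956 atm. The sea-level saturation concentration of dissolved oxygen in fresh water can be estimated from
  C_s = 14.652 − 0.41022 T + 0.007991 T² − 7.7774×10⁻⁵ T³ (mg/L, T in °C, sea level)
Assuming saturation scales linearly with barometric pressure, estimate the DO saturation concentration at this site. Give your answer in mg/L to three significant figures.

C_s ≈ 12.1 mg/L

At sea level: C_s = 14.652 − 0.41022×5.4 + 0.007991×5.4² − 7.7774×10⁻⁵×5.4³ = 12.66 mg/L.
Pressure correction: C_s' = 12.66 × 0.956 = 12.10 mg/L.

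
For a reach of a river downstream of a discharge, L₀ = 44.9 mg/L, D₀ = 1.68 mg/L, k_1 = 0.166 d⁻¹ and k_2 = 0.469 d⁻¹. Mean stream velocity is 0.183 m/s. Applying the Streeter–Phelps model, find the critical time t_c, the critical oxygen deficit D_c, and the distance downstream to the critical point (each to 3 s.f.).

t_c ≈ 3.19 d; D_c ≈ 9.35 mg/L; x_c ≈ 50.5 km

With k_2/k_1 = 2.825 and 1 − D₀(k_2−k_1)/(k_1 L₀) = 0.9317,
t_c = ln(2.825 × 0.9317) / (0.469 − 0.166) = ln(2.632) / 0.3030 = 0.9679/0.3030 = 3.194 d.
L(t_c) = L₀ e^(−k_1 t_c) = 44.9 × 0.5885 = 26.42 mg/L, and at the critical point k_2 D_c = k_1 L, so D_c = (0.166/0.469) × 26.42 = 9.352 mg/L.
x_c = v t_c = 0.183 m/s × 3.194 d × 86400 s/d = 50510 m ≈ 50.5 km.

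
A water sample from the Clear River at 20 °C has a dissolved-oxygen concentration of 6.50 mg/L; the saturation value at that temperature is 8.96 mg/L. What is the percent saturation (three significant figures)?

% saturation = C/C_s × 100 = 6.50/8.96 × 100 = 72.5 %.

72.5 % saturation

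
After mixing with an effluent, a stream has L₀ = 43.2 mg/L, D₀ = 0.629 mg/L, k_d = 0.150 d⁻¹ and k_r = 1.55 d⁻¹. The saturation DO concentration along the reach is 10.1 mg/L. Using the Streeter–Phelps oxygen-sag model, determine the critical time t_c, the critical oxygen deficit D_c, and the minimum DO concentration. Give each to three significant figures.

With k_r/k_d = 10.33 and 1 − D₀(k_r−k_d)/(k_d L₀) = 0.8641,
t_c = ln(10.33 × 0.8641) / (1.55 − 0.150) = ln(8.929) / 1.400 = 2.189/1.400 = 1.564 d.
D_c = (k_d/k_r) L₀ e^(−k_d t_c) = (0.150/1.55) × 43.2 × e^(−0.150×1.564) = 0.09677 × 43.2 × 0.7909 = 3.307 mg/L.
Minimum DO = C_s − D_c = 10.1 − 3.307 = 6.793 mg/L.

t_c ≈ 1.56 d; D_c ≈ 3.31 mg/L; min DO ≈ 6.79 mg/L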